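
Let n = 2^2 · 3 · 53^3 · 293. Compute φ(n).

170607424

φ(523451532) = 523451532 · (1 − 1/2) · (1 − 1/3) · (1 − 1/53) · (1 − 1/293)
       = 523451532 · 30368/93174 = 170607424.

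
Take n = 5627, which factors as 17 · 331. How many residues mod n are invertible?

5280

φ(17) = 17 − 1 = 16.
φ(331) = 331 − 1 = 330.
Since φ is multiplicative, φ(5627) = 16 · 330 = 5280.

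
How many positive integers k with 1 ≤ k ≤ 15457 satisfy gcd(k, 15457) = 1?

15457 = 13 * 29 * 41.
φ(13) = 13 − 1 = 12.
φ(29) = 29 − 1 = 28.
φ(41) = 41 − 1 = 40.
Since φ is multiplicative, φ(15457) = 12 · 28 · 40 = 13440.

13440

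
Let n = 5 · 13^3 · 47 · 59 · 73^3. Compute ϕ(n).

φ(11850004388885) = 11850004388885 · (1 − 1/5) · (1 − 1/13) · (1 − 1/47) · (1 − 1/59) · (1 − 1/73)
       = 11850004388885 · 9220608/13157885 = 8304088785408.

8304088785408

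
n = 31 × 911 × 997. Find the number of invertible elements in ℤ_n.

φ(28156277) = 28156277 · (1 − 1/31) · (1 − 1/911) · (1 − 1/997)
       = 28156277 · 27190800/28156277 = 27190800.

27190800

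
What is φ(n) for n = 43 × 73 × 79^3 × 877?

1289539585152

φ(43) = 43 − 1 = 42.
φ(73) = 73 − 1 = 72.
φ(79^3) = 79^3 − 79^2 = 493039 − 6241 = 486798.
φ(877) = 877 − 1 = 876.
Multiply: 42 · 72 · 486798 · 876 = 1289539585152.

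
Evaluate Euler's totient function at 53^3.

146068

φ(53^3) = 53^2·(53−1) = 2809·52 = 146068.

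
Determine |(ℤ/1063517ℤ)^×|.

786240

1063517 = 7 * 13^2 * 29 * 31.
φ(7) = 7 − 1 = 6.
φ(13^2) = 13^2 − 13^1 = 169 − 13 = 156.
φ(29) = 29 − 1 = 28.
φ(31) = 31 − 1 = 30.
Multiply: 6 · 156 · 28 · 30 = 786240.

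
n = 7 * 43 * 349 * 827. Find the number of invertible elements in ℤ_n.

φ(7) = 7 − 1 = 6.
φ(43) = 43 − 1 = 42.
φ(349) = 349 − 1 = 348.
φ(827) = 827 − 1 = 826.
Multiply: 6 · 42 · 348 · 826 = 72436896.

72436896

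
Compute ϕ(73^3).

383688

φ(73^3) = 73^3 − 73^2 = 389017 − 5329 = 383688.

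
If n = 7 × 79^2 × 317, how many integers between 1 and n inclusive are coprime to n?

11683152

φ(7) = 7 − 1 = 6.
φ(79^2) = 79^2 − 79^1 = 6241 − 79 = 6162.
φ(317) = 317 − 1 = 316.
φ(13848779) = 6 × 6162 × 316 = 11683152.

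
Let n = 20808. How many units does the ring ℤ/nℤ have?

6528

First factor: 20808 = 2^3 × 3^2 × 17^2.
φ(2^3) = 2^3 − 2^2 = 8 − 4 = 4.
φ(3^2) = 3^1·(3−1) = 3·2 = 6.
φ(17^2) = 17^1·(17−1) = 17·16 = 272.
Since φ is multiplicative, φ(20808) = 4 · 6 · 272 = 6528.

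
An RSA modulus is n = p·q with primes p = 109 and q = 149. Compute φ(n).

15984

φ(109) = 109 − 1 = 108.
φ(149) = 149 − 1 = 148.
φ(16241) = 108 × 148 = 15984.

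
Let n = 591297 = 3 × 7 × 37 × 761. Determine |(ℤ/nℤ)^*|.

φ(3) = 3 − 1 = 2.
φ(7) = 7 − 1 = 6.
φ(37) = 37 − 1 = 36.
φ(761) = 761 − 1 = 760.
Multiply: 2 · 6 · 36 · 760 = 328320.

328320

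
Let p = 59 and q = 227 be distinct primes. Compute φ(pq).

13108

φ(pq) = (p−1)(q−1) = 58 · 226 = 13108.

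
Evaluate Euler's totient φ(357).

192

Prime factorization: 357 = 3 · 7 · 17.
φ(357) = 357 · (1 − 1/3) · (1 − 1/7) · (1 − 1/17)
       = 357 · 192/357 = 192.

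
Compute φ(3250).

3250 = 2 · 5^3 · 13.
φ(3250) = 3250 · (1 − 1/2) · (1 − 1/5) · (1 − 1/13)
       = 3250 · 48/130 = 1200.

1200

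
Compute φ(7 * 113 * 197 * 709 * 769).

71617609728

φ(84960152767) = 84960152767 · (1 − 1/7) · (1 − 1/113) · (1 − 1/197) · (1 − 1/709) · (1 − 1/769)
       = 84960152767 · 71617609728/84960152767 = 71617609728.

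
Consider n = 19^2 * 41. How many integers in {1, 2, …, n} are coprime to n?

13680

φ(19^2) = 19^1·(19−1) = 19·18 = 342.
φ(41) = 41 − 1 = 40.
Since φ is multiplicative, φ(14801) = 342 · 40 = 13680.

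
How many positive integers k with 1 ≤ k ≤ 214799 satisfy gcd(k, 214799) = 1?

First factor: 214799 = 13^2 × 31 × 41.
φ(13^2) = 13^1·(13−1) = 13·12 = 156.
φ(31) = 31 − 1 = 30.
φ(41) = 41 − 1 = 40.
Since φ is multiplicative, φ(214799) = 156 · 30 · 40 = 187200.

187200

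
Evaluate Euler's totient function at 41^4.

φ(41^4) = 41^3·(41−1) = 68921·40 = 2756840.

2756840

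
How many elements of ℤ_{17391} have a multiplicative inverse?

9600

First factor: 17391 = 3 * 11 * 17 * 31.
φ(17391) = 17391 · (1 − 1/3) · (1 − 1/11) · (1 − 1/17) · (1 − 1/31)
       = 17391 · 9600/17391 = 9600.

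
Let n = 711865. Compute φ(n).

433440

Factor 711865: 711865 = 5 · 7 · 11 · 43**2.
φ(5) = 5 − 1 = 4.
φ(7) = 7 − 1 = 6.
φ(11) = 11 − 1 = 10.
φ(43^2) = 43^1·(43−1) = 43·42 = 1806.
φ(711865) = 4 × 6 × 10 × 1806 = 433440.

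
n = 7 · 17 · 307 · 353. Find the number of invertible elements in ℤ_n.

φ(12896149) = 12896149 · (1 − 1/7) · (1 − 1/17) · (1 − 1/307) · (1 − 1/353)
       = 12896149 · 10340352/12896149 = 10340352.

10340352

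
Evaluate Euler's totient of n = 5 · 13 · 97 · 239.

φ(5) = 5 − 1 = 4.
φ(13) = 13 − 1 = 12.
φ(97) = 97 − 1 = 96.
φ(239) = 239 − 1 = 238.
Multiply: 4 · 12 · 96 · 238 = 1096704.

1096704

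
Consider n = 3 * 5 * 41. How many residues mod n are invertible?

φ(3) = 3 − 1 = 2.
φ(5) = 5 − 1 = 4.
φ(41) = 41 − 1 = 40.
Multiply: 2 · 4 · 40 = 320.

320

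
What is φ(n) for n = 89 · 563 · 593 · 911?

26642936320

φ(89) = 89 − 1 = 88.
φ(563) = 563 − 1 = 562.
φ(593) = 593 − 1 = 592.
φ(911) = 911 − 1 = 910.
Since φ is multiplicative, φ(27068953861) = 88 · 562 · 592 · 910 = 26642936320.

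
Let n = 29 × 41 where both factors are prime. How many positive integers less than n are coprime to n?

φ(n) = (p − 1)(q − 1) = (29−1)(41−1) = 28·40 = 1120.

1120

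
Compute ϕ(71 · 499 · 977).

34023360

φ(71) = 71 − 1 = 70.
φ(499) = 499 − 1 = 498.
φ(977) = 977 − 1 = 976.
Multiply: 70 · 498 · 976 = 34023360.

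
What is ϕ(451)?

400

451 = 11 * 41.
φ(451) = 451 · (1 − 1/11) · (1 − 1/41)
       = 451 · 400/451 = 400.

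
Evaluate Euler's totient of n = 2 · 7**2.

φ(98) = 98 · (1 − 1/2) · (1 − 1/7)
       = 98 · 6/14 = 42.

42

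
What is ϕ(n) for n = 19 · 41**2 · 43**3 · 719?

1645989266880

φ(19) = 19 − 1 = 18.
φ(41^2) = 41^2 − 41^1 = 1681 − 41 = 1640.
φ(43^3) = 43^3 − 43^2 = 79507 − 1849 = 77658.
φ(719) = 719 − 1 = 718.
Multiply: 18 · 1640 · 77658 · 718 = 1645989266880.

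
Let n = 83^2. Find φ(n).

6806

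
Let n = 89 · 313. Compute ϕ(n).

φ(27857) = 27857 · (1 − 1/89) · (1 − 1/313)
       = 27857 · 27456/27857 = 27456.

27456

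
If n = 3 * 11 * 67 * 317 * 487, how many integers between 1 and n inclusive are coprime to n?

202720320

φ(341331969) = 341331969 · (1 − 1/3) · (1 − 1/11) · (1 − 1/67) · (1 − 1/317) · (1 − 1/487)
       = 341331969 · 202720320/341331969 = 202720320.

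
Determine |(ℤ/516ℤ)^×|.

Factor 516: 516 = 2^2 · 3 · 43.
φ(516) = 516 · (1 − 1/2) · (1 − 1/3) · (1 − 1/43)
       = 516 · 84/258 = 168.

168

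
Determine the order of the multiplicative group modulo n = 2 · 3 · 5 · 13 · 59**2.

328512

φ(1357590) = 1357590 · (1 − 1/2) · (1 − 1/3) · (1 − 1/5) · (1 − 1/13) · (1 − 1/59)
       = 1357590 · 5568/23010 = 328512.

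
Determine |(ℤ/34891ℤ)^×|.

31680

First factor: 34891 = 23 · 37 · 41.
φ(23) = 23 − 1 = 22.
φ(37) = 37 − 1 = 36.
φ(41) = 41 − 1 = 40.
φ(34891) = 22 × 36 × 40 = 31680.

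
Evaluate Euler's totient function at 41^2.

φ(1681) = 1681 · (1 − 1/41)
       = 1681 · 40/41 = 1640.

1640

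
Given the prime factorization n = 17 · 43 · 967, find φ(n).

649152

φ(17) = 17 − 1 = 16.
φ(43) = 43 − 1 = 42.
φ(967) = 967 − 1 = 966.
Multiply: 16 · 42 · 966 = 649152.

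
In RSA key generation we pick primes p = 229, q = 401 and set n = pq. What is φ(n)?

φ(229) = 229 − 1 = 228.
φ(401) = 401 − 1 = 400.
Since φ is multiplicative, φ(91829) = 228 · 400 = 91200.

91200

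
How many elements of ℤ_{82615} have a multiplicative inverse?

57600

Prime factorization: 82615 = 5 · 13 · 31 · 41.
φ(5) = 5 − 1 = 4.
φ(13) = 13 − 1 = 12.
φ(31) = 31 − 1 = 30.
φ(41) = 41 − 1 = 40.
Since φ is multiplicative, φ(82615) = 4 · 12 · 30 · 40 = 57600.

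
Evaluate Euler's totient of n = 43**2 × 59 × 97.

φ(10581827) = 10581827 · (1 − 1/43) · (1 − 1/59) · (1 − 1/97)
       = 10581827 · 233856/246089 = 10055808.

10055808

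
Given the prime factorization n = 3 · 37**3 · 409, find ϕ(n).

φ(3) = 3 − 1 = 2.
φ(37^3) = 37^2·(37−1) = 1369·36 = 49284.
φ(409) = 409 − 1 = 408.
Multiply: 2 · 49284 · 408 = 40215744.

40215744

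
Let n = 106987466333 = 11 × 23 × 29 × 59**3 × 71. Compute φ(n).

φ(11) = 11 − 1 = 10.
φ(23) = 23 − 1 = 22.
φ(29) = 29 − 1 = 28.
φ(59^3) = 59^3 − 59^2 = 205379 − 3481 = 201898.
φ(71) = 71 − 1 = 70.
Multiply: 10 · 22 · 28 · 201898 · 70 = 87058417600.

87058417600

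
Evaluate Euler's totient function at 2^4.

8

φ(2^4) = 2^4 − 2^3 = 16 − 8 = 8.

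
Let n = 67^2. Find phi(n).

4422

φ(67^2) = 67^1·(67−1) = 67·66 = 4422.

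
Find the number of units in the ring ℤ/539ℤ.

Prime factorization: 539 = 7^2 · 11.
φ(7^2) = 7^1·(7−1) = 7·6 = 42.
φ(11) = 11 − 1 = 10.
Multiply: 42 · 10 = 420.

420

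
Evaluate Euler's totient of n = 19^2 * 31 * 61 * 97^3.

φ(623037136123) = 623037136123 · (1 − 1/19) · (1 − 1/31) · (1 − 1/61) · (1 − 1/97)
       = 623037136123 · 3110400/3485113 = 556049318400.

556049318400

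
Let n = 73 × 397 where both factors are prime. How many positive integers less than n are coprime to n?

φ(pq) = (p−1)(q−1) = 72 · 396 = 28512.

28512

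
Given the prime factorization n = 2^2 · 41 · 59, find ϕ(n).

φ(9676) = 9676 · (1 − 1/2) · (1 − 1/41) · (1 − 1/59)
       = 9676 · 2320/4838 = 4640.

4640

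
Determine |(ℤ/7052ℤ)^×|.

Prime factorization: 7052 = 2^2 × 41 × 43.
φ(2^2) = 2^1·(2−1) = 2·1 = 2.
φ(41) = 41 − 1 = 40.
φ(43) = 43 − 1 = 42.
φ(7052) = 2 × 40 × 42 = 3360.

3360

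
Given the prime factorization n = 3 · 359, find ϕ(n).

φ(3) = 3 − 1 = 2.
φ(359) = 359 − 1 = 358.
φ(1077) = 2 × 358 = 716.

716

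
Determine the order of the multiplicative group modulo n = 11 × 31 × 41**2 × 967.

475272000

φ(11) = 11 − 1 = 10.
φ(31) = 31 − 1 = 30.
φ(41^2) = 41^2 − 41^1 = 1681 − 41 = 1640.
φ(967) = 967 − 1 = 966.
φ(554304707) = 10 × 30 × 1640 × 966 = 475272000.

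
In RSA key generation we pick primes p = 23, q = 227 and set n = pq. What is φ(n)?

4972

φ(pq) = (p−1)(q−1) = 22 · 226 = 4972.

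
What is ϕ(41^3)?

67240

φ(68921) = 68921 · (1 − 1/41)
       = 68921 · 40/41 = 67240.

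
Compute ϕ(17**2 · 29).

7616

φ(8381) = 8381 · (1 − 1/17) · (1 − 1/29)
       = 8381 · 448/493 = 7616.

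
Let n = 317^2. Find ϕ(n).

100172

φ(100489) = 100489 · (1 − 1/317)
       = 100489 · 316/317 = 100172.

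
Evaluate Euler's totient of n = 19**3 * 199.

1286604

φ(1364941) = 1364941 · (1 − 1/19) · (1 − 1/199)
       = 1364941 · 3564/3781 = 1286604.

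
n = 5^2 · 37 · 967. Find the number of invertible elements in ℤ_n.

695520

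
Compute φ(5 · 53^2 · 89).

970112

φ(5) = 5 − 1 = 4.
φ(53^2) = 53^2 − 53^1 = 2809 − 53 = 2756.
φ(89) = 89 − 1 = 88.
φ(1250005) = 4 × 2756 × 88 = 970112.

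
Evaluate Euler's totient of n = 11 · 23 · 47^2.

φ(11) = 11 − 1 = 10.
φ(23) = 23 − 1 = 22.
φ(47^2) = 47^1·(47−1) = 47·46 = 2162.
Since φ is multiplicative, φ(558877) = 10 · 22 · 2162 = 475640.

475640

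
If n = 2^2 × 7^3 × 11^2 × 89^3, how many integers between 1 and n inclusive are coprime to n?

45085064640

φ(2^2) = 2^2 − 2^1 = 4 − 2 = 2.
φ(7^3) = 7^2·(7−1) = 49·6 = 294.
φ(11^2) = 11^2 − 11^1 = 121 − 11 = 110.
φ(89^3) = 89^3 − 89^2 = 704969 − 7921 = 697048.
Multiply: 2 · 294 · 110 · 697048 = 45085064640.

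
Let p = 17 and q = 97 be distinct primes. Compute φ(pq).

1536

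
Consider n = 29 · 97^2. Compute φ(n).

φ(29) = 29 − 1 = 28.
φ(97^2) = 97^2 − 97^1 = 9409 − 97 = 9312.
φ(272861) = 28 × 9312 = 260736.

260736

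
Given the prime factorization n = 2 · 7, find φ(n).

6

φ(14) = 14 · (1 − 1/2) · (1 − 1/7)
       = 14 · 6/14 = 6.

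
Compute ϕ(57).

Factor 57: 57 = 3 × 19.
φ(3) = 3 − 1 = 2.
φ(19) = 19 − 1 = 18.
φ(57) = 2 × 18 = 36.

36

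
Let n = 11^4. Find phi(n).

13310

φ(14641) = 14641 · (1 − 1/11)
       = 14641 · 10/11 = 13310.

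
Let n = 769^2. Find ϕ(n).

φ(591361) = 591361 · (1 − 1/769)
       = 591361 · 768/769 = 590592.

590592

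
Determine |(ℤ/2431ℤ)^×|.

1920

Prime factorization: 2431 = 11 × 13 × 17.
φ(11) = 11 − 1 = 10.
φ(13) = 13 − 1 = 12.
φ(17) = 17 − 1 = 16.
Since φ is multiplicative, φ(2431) = 10 · 12 · 16 = 1920.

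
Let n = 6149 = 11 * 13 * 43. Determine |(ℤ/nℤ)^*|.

φ(11) = 11 − 1 = 10.
φ(13) = 13 − 1 = 12.
φ(43) = 43 − 1 = 42.
φ(6149) = 10 × 12 × 42 = 5040.

5040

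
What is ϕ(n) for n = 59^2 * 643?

φ(2238283) = 2238283 · (1 − 1/59) · (1 − 1/643)
       = 2238283 · 37236/37937 = 2196924.

2196924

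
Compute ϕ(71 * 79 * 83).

447720

φ(465547) = 465547 · (1 − 1/71) · (1 − 1/79) · (1 − 1/83)
       = 465547 · 447720/465547 = 447720.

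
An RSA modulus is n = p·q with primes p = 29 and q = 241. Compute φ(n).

φ(n) = (p − 1)(q − 1) = (29−1)(241−1) = 28·240 = 6720.

6720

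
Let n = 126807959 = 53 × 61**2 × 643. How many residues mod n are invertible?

φ(126807959) = 126807959 · (1 − 1/53) · (1 − 1/61) · (1 − 1/643)
       = 126807959 · 2003040/2078819 = 122185440.

122185440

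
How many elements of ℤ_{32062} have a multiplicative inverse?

14080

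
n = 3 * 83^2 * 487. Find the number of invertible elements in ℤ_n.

6615432

φ(3) = 3 − 1 = 2.
φ(83^2) = 83^1·(83−1) = 83·82 = 6806.
φ(487) = 487 − 1 = 486.
Since φ is multiplicative, φ(10064829) = 2 · 6806 · 486 = 6615432.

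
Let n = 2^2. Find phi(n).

2

φ(4) = 4 · (1 − 1/2)
       = 4 · 1/2 = 2.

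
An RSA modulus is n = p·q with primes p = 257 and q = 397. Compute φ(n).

For distinct primes, φ(pq) = (p−1)(q−1) = 256 × 396 = 101376.

101376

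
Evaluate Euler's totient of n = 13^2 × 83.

12792

φ(14027) = 14027 · (1 − 1/13) · (1 − 1/83)
       = 14027 · 984/1079 = 12792.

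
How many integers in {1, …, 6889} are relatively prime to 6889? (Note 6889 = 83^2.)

6806

φ(6889) = 6889 · (1 − 1/83)
       = 6889 · 82/83 = 6806.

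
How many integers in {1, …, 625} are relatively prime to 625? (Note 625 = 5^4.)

φ(5^4) = 5^3·(5−1) = 125·4 = 500.

500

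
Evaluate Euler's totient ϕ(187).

160

187 = 11 × 17.
φ(187) = 187 · (1 − 1/11) · (1 − 1/17)
       = 187 · 160/187 = 160.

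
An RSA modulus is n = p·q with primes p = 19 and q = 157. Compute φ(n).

2808

φ(pq) = (p−1)(q−1) = 18 · 156 = 2808.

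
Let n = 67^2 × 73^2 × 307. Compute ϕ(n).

φ(67^2) = 67^2 − 67^1 = 4489 − 67 = 4422.
φ(73^2) = 73^2 − 73^1 = 5329 − 73 = 5256.
φ(307) = 307 − 1 = 306.
Multiply: 4422 · 5256 · 306 = 7112061792.

7112061792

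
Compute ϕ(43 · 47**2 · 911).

φ(43) = 43 − 1 = 42.
φ(47^2) = 47^1·(47−1) = 47·46 = 2162.
φ(911) = 911 − 1 = 910.
φ(86533157) = 42 × 2162 × 910 = 82631640.

82631640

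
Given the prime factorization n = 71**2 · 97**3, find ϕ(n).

φ(71^2) = 71^2 − 71^1 = 5041 − 71 = 4970.
φ(97^3) = 97^2·(97−1) = 9409·96 = 903264.
φ(4600784593) = 4970 × 903264 = 4489222080.

4489222080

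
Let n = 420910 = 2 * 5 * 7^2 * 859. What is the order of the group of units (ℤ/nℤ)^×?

φ(420910) = 420910 · (1 − 1/2) · (1 − 1/5) · (1 − 1/7) · (1 − 1/859)
       = 420910 · 20592/60130 = 144144.

144144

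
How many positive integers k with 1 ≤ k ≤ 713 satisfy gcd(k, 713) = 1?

660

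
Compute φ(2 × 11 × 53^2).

27560

φ(2) = 2 − 1 = 1.
φ(11) = 11 − 1 = 10.
φ(53^2) = 53^2 − 53^1 = 2809 − 53 = 2756.
φ(61798) = 1 × 10 × 2756 = 27560.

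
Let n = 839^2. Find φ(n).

φ(839^2) = 839^1·(839−1) = 839·838 = 703082.

703082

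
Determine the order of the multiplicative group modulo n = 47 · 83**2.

313076

φ(47) = 47 − 1 = 46.
φ(83^2) = 83^1·(83−1) = 83·82 = 6806.
Multiply: 46 · 6806 = 313076.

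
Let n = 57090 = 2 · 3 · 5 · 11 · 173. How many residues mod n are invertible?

φ(2) = 2 − 1 = 1.
φ(3) = 3 − 1 = 2.
φ(5) = 5 − 1 = 4.
φ(11) = 11 − 1 = 10.
φ(173) = 173 − 1 = 172.
φ(57090) = 1 × 2 × 4 × 10 × 172 = 13760.

13760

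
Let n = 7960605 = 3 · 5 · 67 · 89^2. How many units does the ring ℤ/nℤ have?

4135296

φ(3) = 3 − 1 = 2.
φ(5) = 5 − 1 = 4.
φ(67) = 67 − 1 = 66.
φ(89^2) = 89^2 − 89^1 = 7921 − 89 = 7832.
Since φ is multiplicative, φ(7960605) = 2 · 4 · 66 · 7832 = 4135296.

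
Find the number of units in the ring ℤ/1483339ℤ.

1161600

Factor 1483339: 1483339 = 11^2 * 13 * 23 * 41.
φ(11^2) = 11^1·(11−1) = 11·10 = 110.
φ(13) = 13 − 1 = 12.
φ(23) = 23 − 1 = 22.
φ(41) = 41 − 1 = 40.
φ(1483339) = 110 × 12 × 22 × 40 = 1161600.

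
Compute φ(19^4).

φ(19^4) = 19^3·(19−1) = 6859·18 = 123462.

123462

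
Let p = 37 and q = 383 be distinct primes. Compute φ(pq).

For distinct primes, φ(pq) = (p−1)(q−1) = 36 × 382 = 13752.

13752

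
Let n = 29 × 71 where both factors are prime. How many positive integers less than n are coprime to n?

1960

φ(29) = 29 − 1 = 28.
φ(71) = 71 − 1 = 70.
φ(2059) = 28 × 70 = 1960.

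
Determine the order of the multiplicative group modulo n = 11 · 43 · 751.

315000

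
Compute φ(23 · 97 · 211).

φ(23) = 23 − 1 = 22.
φ(97) = 97 − 1 = 96.
φ(211) = 211 − 1 = 210.
φ(470741) = 22 × 96 × 210 = 443520.

443520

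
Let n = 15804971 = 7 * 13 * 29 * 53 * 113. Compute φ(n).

11741184

φ(7) = 7 − 1 = 6.
φ(13) = 13 − 1 = 12.
φ(29) = 29 − 1 = 28.
φ(53) = 53 − 1 = 52.
φ(113) = 113 − 1 = 112.
Multiply: 6 · 12 · 28 · 52 · 112 = 11741184.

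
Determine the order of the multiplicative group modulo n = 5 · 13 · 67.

3168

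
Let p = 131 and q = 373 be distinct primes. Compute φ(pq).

48360

φ(131) = 131 − 1 = 130.
φ(373) = 373 − 1 = 372.
Multiply: 130 · 372 = 48360.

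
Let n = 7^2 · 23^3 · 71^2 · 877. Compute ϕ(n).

2128080921120

φ(2635699407131) = 2635699407131 · (1 − 1/7) · (1 − 1/23) · (1 − 1/71) · (1 − 1/877)
       = 2635699407131 · 8094240/10024987 = 2128080921120.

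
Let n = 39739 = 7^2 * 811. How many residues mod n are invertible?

34020

φ(7^2) = 7^2 − 7^1 = 49 − 7 = 42.
φ(811) = 811 − 1 = 810.
Multiply: 42 · 810 = 34020.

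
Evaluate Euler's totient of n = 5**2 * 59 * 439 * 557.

282492480

φ(360671425) = 360671425 · (1 − 1/5) · (1 − 1/59) · (1 − 1/439) · (1 − 1/557)
       = 360671425 · 56498496/72134285 = 282492480.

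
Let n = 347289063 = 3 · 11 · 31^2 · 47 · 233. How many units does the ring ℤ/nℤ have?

φ(3) = 3 − 1 = 2.
φ(11) = 11 − 1 = 10.
φ(31^2) = 31^1·(31−1) = 31·30 = 930.
φ(47) = 47 − 1 = 46.
φ(233) = 233 − 1 = 232.
φ(347289063) = 2 × 10 × 930 × 46 × 232 = 198499200.

198499200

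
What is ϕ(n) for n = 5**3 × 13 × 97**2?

11174400

φ(5^3) = 5^3 − 5^2 = 125 − 25 = 100.
φ(13) = 13 − 1 = 12.
φ(97^2) = 97^2 − 97^1 = 9409 − 97 = 9312.
φ(15289625) = 100 × 12 × 9312 = 11174400.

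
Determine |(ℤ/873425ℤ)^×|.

554400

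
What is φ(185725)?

126720

Prime factorization: 185725 = 5^2 · 17 · 19 · 23.
φ(185725) = 185725 · (1 − 1/5) · (1 − 1/17) · (1 − 1/19) · (1 − 1/23)
       = 185725 · 25344/37145 = 126720.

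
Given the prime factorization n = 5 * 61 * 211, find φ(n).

φ(5) = 5 − 1 = 4.
φ(61) = 61 − 1 = 60.
φ(211) = 211 − 1 = 210.
φ(64355) = 4 × 60 × 210 = 50400.

50400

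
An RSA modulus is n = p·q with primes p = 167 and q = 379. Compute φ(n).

62748

For distinct primes, φ(pq) = (p−1)(q−1) = 166 × 378 = 62748.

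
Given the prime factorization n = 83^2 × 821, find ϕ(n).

5580920

φ(5655869) = 5655869 · (1 − 1/83) · (1 − 1/821)
       = 5655869 · 67240/68143 = 5580920.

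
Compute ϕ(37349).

Factor 37349: 37349 = 13^3 · 17.
φ(13^3) = 13^3 − 13^2 = 2197 − 169 = 2028.
φ(17) = 17 − 1 = 16.
φ(37349) = 2028 × 16 = 32448.

32448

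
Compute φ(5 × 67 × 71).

18480

φ(5) = 5 − 1 = 4.
φ(67) = 67 − 1 = 66.
φ(71) = 71 − 1 = 70.
Multiply: 4 · 66 · 70 = 18480.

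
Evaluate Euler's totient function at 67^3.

φ(300763) = 300763 · (1 − 1/67)
       = 300763 · 66/67 = 296274.

296274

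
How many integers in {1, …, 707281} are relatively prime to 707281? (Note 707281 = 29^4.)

φ(29^4) = 29^4 − 29^3 = 707281 − 24389 = 682892.

682892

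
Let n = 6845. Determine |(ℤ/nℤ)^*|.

6845 = 5 · 37**2.
φ(6845) = 6845 · (1 − 1/5) · (1 − 1/37)
       = 6845 · 144/185 = 5328.

5328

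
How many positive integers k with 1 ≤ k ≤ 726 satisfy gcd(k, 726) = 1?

220

Factor 726: 726 = 2 * 3 * 11^2.
φ(2) = 2 − 1 = 1.
φ(3) = 3 − 1 = 2.
φ(11^2) = 11^2 − 11^1 = 121 − 11 = 110.
Multiply: 1 · 2 · 110 = 220.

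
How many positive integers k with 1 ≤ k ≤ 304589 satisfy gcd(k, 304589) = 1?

253440

Factor 304589: 304589 = 17 · 19 · 23 · 41.
φ(17) = 17 − 1 = 16.
φ(19) = 19 − 1 = 18.
φ(23) = 23 − 1 = 22.
φ(41) = 41 − 1 = 40.
Since φ is multiplicative, φ(304589) = 16 · 18 · 22 · 40 = 253440.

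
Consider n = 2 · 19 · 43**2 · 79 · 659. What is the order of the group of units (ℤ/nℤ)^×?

1668440592

φ(2) = 2 − 1 = 1.
φ(19) = 19 − 1 = 18.
φ(43^2) = 43^1·(43−1) = 43·42 = 1806.
φ(79) = 79 − 1 = 78.
φ(659) = 659 − 1 = 658.
φ(3657909982) = 1 × 18 × 1806 × 78 × 658 = 1668440592.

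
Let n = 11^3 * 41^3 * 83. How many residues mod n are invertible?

φ(7613909633) = 7613909633 · (1 − 1/11) · (1 − 1/41) · (1 − 1/83)
       = 7613909633 · 32800/37433 = 6671552800.

6671552800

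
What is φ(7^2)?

φ(49) = 49 · (1 − 1/7)
       = 49 · 6/7 = 42.

42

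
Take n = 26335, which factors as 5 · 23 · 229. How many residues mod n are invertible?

20064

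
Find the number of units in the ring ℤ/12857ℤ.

Factor 12857: 12857 = 13 · 23 · 43.
φ(12857) = 12857 · (1 − 1/13) · (1 − 1/23) · (1 − 1/43)
       = 12857 · 11088/12857 = 11088.

11088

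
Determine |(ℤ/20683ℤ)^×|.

Factor 20683: 20683 = 13 · 37 · 43.
φ(20683) = 20683 · (1 − 1/13) · (1 − 1/37) · (1 − 1/43)
       = 20683 · 18144/20683 = 18144.

18144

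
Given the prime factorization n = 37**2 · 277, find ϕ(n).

367632

φ(379213) = 379213 · (1 − 1/37) · (1 − 1/277)
       = 379213 · 9936/10249 = 367632.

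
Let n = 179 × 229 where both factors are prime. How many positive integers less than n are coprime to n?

40584

For distinct primes, φ(pq) = (p−1)(q−1) = 178 × 228 = 40584.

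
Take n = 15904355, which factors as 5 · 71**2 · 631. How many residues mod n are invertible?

φ(15904355) = 15904355 · (1 − 1/5) · (1 − 1/71) · (1 − 1/631)
       = 15904355 · 176400/224005 = 12524400.

12524400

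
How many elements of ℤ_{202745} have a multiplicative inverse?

202745 = 5 · 23 · 41 · 43.
φ(5) = 5 − 1 = 4.
φ(23) = 23 − 1 = 22.
φ(41) = 41 − 1 = 40.
φ(43) = 43 − 1 = 42.
Since φ is multiplicative, φ(202745) = 4 · 22 · 40 · 42 = 147840.

147840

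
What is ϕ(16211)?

14112

Prime factorization: 16211 = 13 * 29 * 43.
φ(16211) = 16211 · (1 − 1/13) · (1 − 1/29) · (1 − 1/43)
       = 16211 · 14112/16211 = 14112.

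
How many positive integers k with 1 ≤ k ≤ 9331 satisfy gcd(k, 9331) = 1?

7560

Prime factorization: 9331 = 7 * 31 * 43.
φ(9331) = 9331 · (1 − 1/7) · (1 − 1/31) · (1 − 1/43)
       = 9331 · 7560/9331 = 7560.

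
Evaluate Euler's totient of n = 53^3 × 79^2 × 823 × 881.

φ(673686019730491) = 673686019730491 · (1 − 1/53) · (1 − 1/79) · (1 − 1/823) · (1 − 1/881)
       = 673686019730491 · 2933948160/3035838781 = 651075370133760.

651075370133760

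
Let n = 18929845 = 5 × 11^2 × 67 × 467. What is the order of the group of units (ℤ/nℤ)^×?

φ(18929845) = 18929845 · (1 − 1/5) · (1 − 1/11) · (1 − 1/67) · (1 − 1/467)
       = 18929845 · 1230240/1720895 = 13532640.

13532640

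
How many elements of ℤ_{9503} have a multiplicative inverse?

8064

Prime factorization: 9503 = 13 × 17 × 43.
φ(13) = 13 − 1 = 12.
φ(17) = 17 − 1 = 16.
φ(43) = 43 − 1 = 42.
Multiply: 12 · 16 · 42 = 8064.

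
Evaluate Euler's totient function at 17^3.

φ(17^3) = 17^2·(17−1) = 289·16 = 4624.

4624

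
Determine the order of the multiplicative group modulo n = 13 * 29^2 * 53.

506688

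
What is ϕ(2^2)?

2

φ(2^2) = 2^2 − 2^1 = 4 − 2 = 2.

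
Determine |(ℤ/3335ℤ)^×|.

2464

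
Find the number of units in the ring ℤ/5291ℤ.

4320

5291 = 11 · 13 · 37.
φ(5291) = 5291 · (1 − 1/11) · (1 − 1/13) · (1 − 1/37)
       = 5291 · 4320/5291 = 4320.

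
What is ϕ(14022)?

4320

Prime factorization: 14022 = 2 · 3**2 · 19 · 41.
φ(14022) = 14022 · (1 − 1/2) · (1 − 1/3) · (1 − 1/19) · (1 − 1/41)
       = 14022 · 1440/4674 = 4320.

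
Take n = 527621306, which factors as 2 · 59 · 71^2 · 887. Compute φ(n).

φ(527621306) = 527621306 · (1 − 1/2) · (1 − 1/59) · (1 − 1/71) · (1 − 1/887)
       = 527621306 · 3597160/7431286 = 255398360.

255398360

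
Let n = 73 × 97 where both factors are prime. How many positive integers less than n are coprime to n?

6912

For distinct primes, φ(pq) = (p−1)(q−1) = 72 × 96 = 6912.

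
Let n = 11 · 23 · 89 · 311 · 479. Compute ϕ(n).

φ(11) = 11 − 1 = 10.
φ(23) = 23 − 1 = 22.
φ(89) = 89 − 1 = 88.
φ(311) = 311 − 1 = 310.
φ(479) = 479 − 1 = 478.
Since φ is multiplicative, φ(3354334973) = 10 · 22 · 88 · 310 · 478 = 2868764800.

2868764800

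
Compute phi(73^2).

5256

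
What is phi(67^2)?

φ(4489) = 4489 · (1 − 1/67)
       = 4489 · 66/67 = 4422.

4422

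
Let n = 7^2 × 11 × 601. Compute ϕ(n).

φ(323939) = 323939 · (1 − 1/7) · (1 − 1/11) · (1 − 1/601)
       = 323939 · 36000/46277 = 252000.

252000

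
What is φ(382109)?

269568

First factor: 382109 = 7 * 13^2 * 17 * 19.
φ(382109) = 382109 · (1 − 1/7) · (1 − 1/13) · (1 − 1/17) · (1 − 1/19)
       = 382109 · 20736/29393 = 269568.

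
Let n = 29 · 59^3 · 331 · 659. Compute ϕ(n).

1227523688160

φ(29) = 29 − 1 = 28.
φ(59^3) = 59^2·(59−1) = 3481·58 = 201898.
φ(331) = 331 − 1 = 330.
φ(659) = 659 − 1 = 658.
Multiply: 28 · 201898 · 330 · 658 = 1227523688160.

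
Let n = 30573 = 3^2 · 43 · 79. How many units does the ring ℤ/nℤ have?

19656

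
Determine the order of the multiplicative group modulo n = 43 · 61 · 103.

257040

φ(270169) = 270169 · (1 − 1/43) · (1 − 1/61) · (1 − 1/103)
       = 270169 · 257040/270169 = 257040.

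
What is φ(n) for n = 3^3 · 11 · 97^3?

φ(271063881) = 271063881 · (1 − 1/3) · (1 − 1/11) · (1 − 1/97)
       = 271063881 · 1920/3201 = 162587520.

162587520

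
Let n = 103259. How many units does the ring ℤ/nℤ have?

Factor 103259: 103259 = 13^3 × 47.
φ(103259) = 103259 · (1 − 1/13) · (1 − 1/47)
       = 103259 · 552/611 = 93288.

93288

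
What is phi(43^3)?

77658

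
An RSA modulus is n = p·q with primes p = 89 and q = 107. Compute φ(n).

For distinct primes, φ(pq) = (p−1)(q−1) = 88 × 106 = 9328.

9328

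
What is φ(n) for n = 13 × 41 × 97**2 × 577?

φ(13) = 13 − 1 = 12.
φ(41) = 41 − 1 = 40.
φ(97^2) = 97^1·(97−1) = 97·96 = 9312.
φ(577) = 577 − 1 = 576.
Multiply: 12 · 40 · 9312 · 576 = 2574581760.

2574581760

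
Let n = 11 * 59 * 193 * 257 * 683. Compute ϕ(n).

φ(11) = 11 − 1 = 10.
φ(59) = 59 − 1 = 58.
φ(193) = 193 − 1 = 192.
φ(257) = 257 − 1 = 256.
φ(683) = 683 − 1 = 682.
Multiply: 10 · 58 · 192 · 256 · 682 = 19442565120.

19442565120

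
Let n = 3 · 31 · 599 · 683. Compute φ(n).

φ(38047881) = 38047881 · (1 − 1/3) · (1 − 1/31) · (1 − 1/599) · (1 − 1/683)
       = 38047881 · 24470160/38047881 = 24470160.

24470160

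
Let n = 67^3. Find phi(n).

296274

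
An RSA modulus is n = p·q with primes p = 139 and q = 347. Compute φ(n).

47748

φ(139) = 139 − 1 = 138.
φ(347) = 347 − 1 = 346.
φ(48233) = 138 × 346 = 47748.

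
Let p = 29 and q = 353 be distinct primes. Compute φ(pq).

9856

φ(10237) = 10237 · (1 − 1/29) · (1 − 1/353)
       = 10237 · 9856/10237 = 9856.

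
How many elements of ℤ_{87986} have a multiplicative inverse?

40320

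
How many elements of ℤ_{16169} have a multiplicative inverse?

14256

First factor: 16169 = 19 · 23 · 37.
φ(19) = 19 − 1 = 18.
φ(23) = 23 − 1 = 22.
φ(37) = 37 − 1 = 36.
Since φ is multiplicative, φ(16169) = 18 · 22 · 36 = 14256.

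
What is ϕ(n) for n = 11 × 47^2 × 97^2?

201325440

φ(228629291) = 228629291 · (1 − 1/11) · (1 − 1/47) · (1 − 1/97)
       = 228629291 · 44160/50149 = 201325440.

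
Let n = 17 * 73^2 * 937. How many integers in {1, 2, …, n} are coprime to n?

78713856

φ(17) = 17 − 1 = 16.
φ(73^2) = 73^2 − 73^1 = 5329 − 73 = 5256.
φ(937) = 937 − 1 = 936.
φ(84885641) = 16 × 5256 × 936 = 78713856.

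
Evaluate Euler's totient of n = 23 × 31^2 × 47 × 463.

434815920

φ(480983383) = 480983383 · (1 − 1/23) · (1 − 1/31) · (1 − 1/47) · (1 − 1/463)
       = 480983383 · 14026320/15515593 = 434815920.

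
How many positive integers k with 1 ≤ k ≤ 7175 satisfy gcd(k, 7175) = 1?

Factor 7175: 7175 = 5^2 · 7 · 41.
φ(7175) = 7175 · (1 − 1/5) · (1 − 1/7) · (1 − 1/41)
       = 7175 · 960/1435 = 4800.

4800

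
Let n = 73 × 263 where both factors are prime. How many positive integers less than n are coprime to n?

φ(n) = (p − 1)(q − 1) = (73−1)(263−1) = 72·262 = 18864.

18864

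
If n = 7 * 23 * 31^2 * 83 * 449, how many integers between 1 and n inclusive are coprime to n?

4509711360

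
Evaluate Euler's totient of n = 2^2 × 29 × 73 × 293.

φ(2481124) = 2481124 · (1 − 1/2) · (1 − 1/29) · (1 − 1/73) · (1 − 1/293)
       = 2481124 · 588672/1240562 = 1177344.

1177344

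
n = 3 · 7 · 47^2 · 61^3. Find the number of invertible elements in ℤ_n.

5792257440

φ(10529421609) = 10529421609 · (1 − 1/3) · (1 − 1/7) · (1 − 1/47) · (1 − 1/61)
       = 10529421609 · 33120/60207 = 5792257440.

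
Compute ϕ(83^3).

φ(571787) = 571787 · (1 − 1/83)
       = 571787 · 82/83 = 564898.

564898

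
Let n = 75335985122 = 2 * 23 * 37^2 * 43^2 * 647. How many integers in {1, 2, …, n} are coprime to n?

φ(75335985122) = 75335985122 · (1 − 1/2) · (1 − 1/23) · (1 − 1/37) · (1 − 1/43) · (1 − 1/647)
       = 75335985122 · 21488544/47351342 = 34188273504.

34188273504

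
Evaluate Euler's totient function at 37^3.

49284

φ(50653) = 50653 · (1 − 1/37)
       = 50653 · 36/37 = 49284.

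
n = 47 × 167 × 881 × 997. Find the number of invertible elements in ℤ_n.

6692801280

φ(6894224093) = 6894224093 · (1 − 1/47) · (1 − 1/167) · (1 − 1/881) · (1 − 1/997)
       = 6894224093 · 6692801280/6894224093 = 6692801280.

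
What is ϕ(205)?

Prime factorization: 205 = 5 * 41.
φ(205) = 205 · (1 − 1/5) · (1 − 1/41)
       = 205 · 160/205 = 160.

160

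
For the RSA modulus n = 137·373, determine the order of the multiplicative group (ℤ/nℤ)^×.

50592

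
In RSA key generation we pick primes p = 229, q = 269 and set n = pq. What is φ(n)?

61104

φ(n) = (p − 1)(q − 1) = (229−1)(269−1) = 228·268 = 61104.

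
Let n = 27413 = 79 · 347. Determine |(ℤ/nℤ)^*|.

φ(79) = 79 − 1 = 78.
φ(347) = 347 − 1 = 346.
Since φ is multiplicative, φ(27413) = 78 · 346 = 26988.

26988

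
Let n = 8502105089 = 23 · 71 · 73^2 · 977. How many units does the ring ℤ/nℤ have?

φ(8502105089) = 8502105089 · (1 − 1/23) · (1 − 1/71) · (1 − 1/73) · (1 − 1/977)
       = 8502105089 · 108218880/116467193 = 7899978240.

7899978240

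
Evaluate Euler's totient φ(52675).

First factor: 52675 = 5**2 · 7**2 · 43.
φ(5^2) = 5^2 − 5^1 = 25 − 5 = 20.
φ(7^2) = 7^1·(7−1) = 7·6 = 42.
φ(43) = 43 − 1 = 42.
Since φ is multiplicative, φ(52675) = 20 · 42 · 42 = 35280.

35280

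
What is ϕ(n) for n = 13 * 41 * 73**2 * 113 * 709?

200054292480

φ(227560881769) = 227560881769 · (1 − 1/13) · (1 − 1/41) · (1 − 1/73) · (1 − 1/113) · (1 − 1/709)
       = 227560881769 · 2740469760/3117272353 = 200054292480.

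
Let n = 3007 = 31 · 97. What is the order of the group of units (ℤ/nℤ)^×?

φ(3007) = 3007 · (1 − 1/31) · (1 − 1/97)
       = 3007 · 2880/3007 = 2880.

2880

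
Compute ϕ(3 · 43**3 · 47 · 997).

7115957856

φ(3) = 3 − 1 = 2.
φ(43^3) = 43^2·(43−1) = 1849·42 = 77658.
φ(47) = 47 − 1 = 46.
φ(997) = 997 − 1 = 996.
φ(11176855539) = 2 × 77658 × 46 × 996 = 7115957856.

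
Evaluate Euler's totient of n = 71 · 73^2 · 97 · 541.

φ(71) = 71 − 1 = 70.
φ(73^2) = 73^1·(73−1) = 73·72 = 5256.
φ(97) = 97 − 1 = 96.
φ(541) = 541 − 1 = 540.
Multiply: 70 · 5256 · 96 · 540 = 19072972800.

19072972800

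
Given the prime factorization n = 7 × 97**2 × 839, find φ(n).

46820736

φ(55259057) = 55259057 · (1 − 1/7) · (1 − 1/97) · (1 − 1/839)
       = 55259057 · 482688/569681 = 46820736.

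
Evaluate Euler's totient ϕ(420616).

169344

First factor: 420616 = 2**3 · 7**2 · 29 · 37.
φ(2^3) = 2^3 − 2^2 = 8 − 4 = 4.
φ(7^2) = 7^2 − 7^1 = 49 − 7 = 42.
φ(29) = 29 − 1 = 28.
φ(37) = 37 − 1 = 36.
Multiply: 4 · 42 · 28 · 36 = 169344.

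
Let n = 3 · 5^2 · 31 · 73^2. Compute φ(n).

6307200

φ(3) = 3 − 1 = 2.
φ(5^2) = 5^1·(5−1) = 5·4 = 20.
φ(31) = 31 − 1 = 30.
φ(73^2) = 73^1·(73−1) = 73·72 = 5256.
Since φ is multiplicative, φ(12389925) = 2 · 20 · 30 · 5256 = 6307200.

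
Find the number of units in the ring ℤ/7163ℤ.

6048

Prime factorization: 7163 = 13 · 19 · 29.
φ(13) = 13 − 1 = 12.
φ(19) = 19 − 1 = 18.
φ(29) = 29 − 1 = 28.
φ(7163) = 12 × 18 × 28 = 6048.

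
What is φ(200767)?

Prime factorization: 200767 = 7 · 23 · 29 · 43.
φ(7) = 7 − 1 = 6.
φ(23) = 23 − 1 = 22.
φ(29) = 29 − 1 = 28.
φ(43) = 43 − 1 = 42.
φ(200767) = 6 × 22 × 28 × 42 = 155232.

155232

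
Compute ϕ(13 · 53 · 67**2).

φ(3092921) = 3092921 · (1 − 1/13) · (1 − 1/53) · (1 − 1/67)
       = 3092921 · 41184/46163 = 2759328.

2759328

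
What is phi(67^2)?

4422

φ(67^2) = 67^1·(67−1) = 67·66 = 4422.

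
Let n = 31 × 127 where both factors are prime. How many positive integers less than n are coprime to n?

3780

φ(pq) = (p−1)(q−1) = 30 · 126 = 3780.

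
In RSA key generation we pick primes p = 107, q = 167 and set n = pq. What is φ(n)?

φ(107) = 107 − 1 = 106.
φ(167) = 167 − 1 = 166.
φ(17869) = 106 × 166 = 17596.

17596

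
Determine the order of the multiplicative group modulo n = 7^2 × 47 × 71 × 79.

10548720

φ(7^2) = 7^2 − 7^1 = 49 − 7 = 42.
φ(47) = 47 − 1 = 46.
φ(71) = 71 − 1 = 70.
φ(79) = 79 − 1 = 78.
φ(12917527) = 42 × 46 × 70 × 78 = 10548720.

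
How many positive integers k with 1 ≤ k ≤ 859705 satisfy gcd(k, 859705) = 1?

517440

859705 = 5 × 7^2 × 11^2 × 29.
φ(859705) = 859705 · (1 − 1/5) · (1 − 1/7) · (1 − 1/11) · (1 − 1/29)
       = 859705 · 6720/11165 = 517440.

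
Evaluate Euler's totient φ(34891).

Factor 34891: 34891 = 23 × 37 × 41.
φ(23) = 23 − 1 = 22.
φ(37) = 37 − 1 = 36.
φ(41) = 41 − 1 = 40.
φ(34891) = 22 × 36 × 40 = 31680.

31680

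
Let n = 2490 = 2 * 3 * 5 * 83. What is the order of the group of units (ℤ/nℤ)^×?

φ(2) = 2 − 1 = 1.
φ(3) = 3 − 1 = 2.
φ(5) = 5 − 1 = 4.
φ(83) = 83 − 1 = 82.
Since φ is multiplicative, φ(2490) = 1 · 2 · 4 · 82 = 656.

656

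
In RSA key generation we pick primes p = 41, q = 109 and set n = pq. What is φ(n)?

4320

φ(4469) = 4469 · (1 − 1/41) · (1 − 1/109)
       = 4469 · 4320/4469 = 4320.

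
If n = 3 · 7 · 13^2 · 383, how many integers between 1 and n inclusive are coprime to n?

φ(1359267) = 1359267 · (1 − 1/3) · (1 − 1/7) · (1 − 1/13) · (1 − 1/383)
       = 1359267 · 55008/104559 = 715104.

715104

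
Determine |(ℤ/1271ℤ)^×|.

Prime factorization: 1271 = 31 × 41.
φ(1271) = 1271 · (1 − 1/31) · (1 − 1/41)
       = 1271 · 1200/1271 = 1200.

1200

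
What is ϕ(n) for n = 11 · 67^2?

44220

φ(11) = 11 − 1 = 10.
φ(67^2) = 67^2 − 67^1 = 4489 − 67 = 4422.
φ(49379) = 10 × 4422 = 44220.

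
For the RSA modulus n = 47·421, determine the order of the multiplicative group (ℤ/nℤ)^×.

φ(pq) = (p−1)(q−1) = 46 · 420 = 19320.

19320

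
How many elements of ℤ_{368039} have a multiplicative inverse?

Factor 368039: 368039 = 7**3 · 29 · 37.
φ(7^3) = 7^3 − 7^2 = 343 − 49 = 294.
φ(29) = 29 − 1 = 28.
φ(37) = 37 − 1 = 36.
Multiply: 294 · 28 · 36 = 296352.

296352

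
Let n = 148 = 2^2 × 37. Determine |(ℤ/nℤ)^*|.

φ(2^2) = 2^1·(2−1) = 2·1 = 2.
φ(37) = 37 − 1 = 36.
Multiply: 2 · 36 = 72.

72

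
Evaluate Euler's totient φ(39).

24

First factor: 39 = 3 · 13.
φ(3) = 3 − 1 = 2.
φ(13) = 13 − 1 = 12.
φ(39) = 2 × 12 = 24.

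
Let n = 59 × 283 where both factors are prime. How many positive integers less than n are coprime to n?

φ(16697) = 16697 · (1 − 1/59) · (1 − 1/283)
       = 16697 · 16356/16697 = 16356.

16356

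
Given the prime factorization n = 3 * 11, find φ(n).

φ(3) = 3 − 1 = 2.
φ(11) = 11 − 1 = 10.
Since φ is multiplicative, φ(33) = 2 · 10 = 20.

20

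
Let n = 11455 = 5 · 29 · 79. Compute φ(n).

8736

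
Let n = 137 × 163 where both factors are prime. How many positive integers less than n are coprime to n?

φ(22331) = 22331 · (1 − 1/137) · (1 − 1/163)
       = 22331 · 22032/22331 = 22032.

22032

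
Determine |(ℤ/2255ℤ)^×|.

1600

2255 = 5 × 11 × 41.
φ(2255) = 2255 · (1 − 1/5) · (1 − 1/11) · (1 − 1/41)
       = 2255 · 1600/2255 = 1600.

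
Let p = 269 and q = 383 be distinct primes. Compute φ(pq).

102376

φ(103027) = 103027 · (1 − 1/269) · (1 − 1/383)
       = 103027 · 102376/103027 = 102376.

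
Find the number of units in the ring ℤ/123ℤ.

Prime factorization: 123 = 3 · 41.
φ(123) = 123 · (1 − 1/3) · (1 − 1/41)
       = 123 · 80/123 = 80.

80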